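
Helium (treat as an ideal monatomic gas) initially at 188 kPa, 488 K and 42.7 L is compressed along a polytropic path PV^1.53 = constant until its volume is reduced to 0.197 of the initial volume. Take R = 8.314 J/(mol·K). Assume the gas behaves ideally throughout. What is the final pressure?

Polytropic n=1.53: T₂ = T₁(V₁/V₂)^(n−1) = 488×(5.08)^0.53 = 1150 K; P₂ = P₁(V₁/V₂)^n = 2260 kPa.

2260 kPa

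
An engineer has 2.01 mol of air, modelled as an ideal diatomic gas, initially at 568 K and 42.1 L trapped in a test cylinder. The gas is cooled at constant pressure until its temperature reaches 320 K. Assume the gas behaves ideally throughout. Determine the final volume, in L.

P₁ = nRT₁/V₁ = 2.01×8.314×568/42.1 = 225 kPa.
Isobaric: P stays 225 kPa; V/T = const ⇒ T₂ = 320 K, V₂ = 23.7 L.

23.7 L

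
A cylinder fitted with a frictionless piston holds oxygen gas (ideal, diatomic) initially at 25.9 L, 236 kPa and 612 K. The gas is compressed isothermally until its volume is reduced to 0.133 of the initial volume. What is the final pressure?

1770 kPa

Isothermal: T stays 612 K; PV = const ⇒ V₂ = 3.44 L, P₂ = 1770 kPa.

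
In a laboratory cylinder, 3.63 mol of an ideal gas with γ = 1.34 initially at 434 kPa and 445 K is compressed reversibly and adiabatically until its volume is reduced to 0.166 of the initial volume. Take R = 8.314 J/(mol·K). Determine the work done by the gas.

V₁ = nRT₁/P₁ = 3.63×8.314×445/434 = 30.9 L.
Adiabatic: TV^(γ−1) = const ⇒ T₂ = 445×(6.02)^0.340 = 819 K; PV^γ = const ⇒ P₂ = 4810 kPa.
ΔU = nCvΔT = 3.63×24.5×(819−445) = 33200 J.
Q = 0 for an adiabatic process, so W = −ΔU = -33200 J.

-33200 J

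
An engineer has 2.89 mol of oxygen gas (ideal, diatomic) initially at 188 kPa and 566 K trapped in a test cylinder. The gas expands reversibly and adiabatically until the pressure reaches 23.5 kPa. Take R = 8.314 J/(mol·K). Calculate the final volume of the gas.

319 L

V₁ = nRT₁/P₁ = 2.89×8.314×566/188 = 72.3 L.
Adiabatic: T₂/T₁ = (P₂/P₁)^((γ−1)/γ) ⇒ T₂ = 566×(0.125)^0.286 = 312 K; V₂ = 319 L.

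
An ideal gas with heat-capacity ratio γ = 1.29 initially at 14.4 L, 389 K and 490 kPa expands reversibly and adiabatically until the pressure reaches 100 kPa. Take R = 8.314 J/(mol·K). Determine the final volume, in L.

Adiabatic: T₂/T₁ = (P₂/P₁)^((γ−1)/γ) ⇒ T₂ = 389×(0.204)^0.225 = 272 K; V₂ = 49.4 L.

49.4 L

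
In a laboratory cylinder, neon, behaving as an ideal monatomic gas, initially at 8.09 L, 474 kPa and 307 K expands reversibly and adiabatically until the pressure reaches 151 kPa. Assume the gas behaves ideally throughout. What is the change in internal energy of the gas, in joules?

-2110 J

n = P₁V₁/(RT₁) = 474×8.09/(8.314×307) = 1.50 mol.
Adiabatic: T₂/T₁ = (P₂/P₁)^((γ−1)/γ) ⇒ T₂ = 307×(0.319)^0.400 = 194 K; V₂ = 16.1 L.
For an ideal gas ΔU = nCvΔT with Cv = (3/2)R = 12.5 J/(mol·K).
ΔU = 1.50×12.5×(194−307) = -2110 J.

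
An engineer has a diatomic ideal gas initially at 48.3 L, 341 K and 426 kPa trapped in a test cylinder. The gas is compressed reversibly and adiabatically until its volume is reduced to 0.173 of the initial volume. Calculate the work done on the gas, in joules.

n = P₁V₁/(RT₁) = 426×48.3/(8.314×341) = 7.26 mol.
Adiabatic: TV^(γ−1) = const ⇒ T₂ = 341×(5.78)^0.400 = 688 K; PV^γ = const ⇒ P₂ = 4970 kPa.
ΔU = nCvΔT = 7.26×20.8×(688−341) = 52300 J.
Q = 0 for an adiabatic process, so W = −ΔU = -52300 J.
Work done on the gas = −W_by = 52300 J.

52300 J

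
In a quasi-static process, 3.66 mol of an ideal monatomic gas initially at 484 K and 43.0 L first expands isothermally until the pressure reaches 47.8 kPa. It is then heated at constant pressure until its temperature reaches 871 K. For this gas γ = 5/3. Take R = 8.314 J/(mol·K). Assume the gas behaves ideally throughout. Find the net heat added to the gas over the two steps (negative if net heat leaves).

58400 J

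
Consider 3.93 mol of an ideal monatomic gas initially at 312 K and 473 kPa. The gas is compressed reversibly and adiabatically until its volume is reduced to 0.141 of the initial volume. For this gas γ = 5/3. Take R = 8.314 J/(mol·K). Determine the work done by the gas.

-41200 J

V₁ = nRT₁/P₁ = 3.93×8.314×312/473 = 21.6 L.
Adiabatic: TV^(γ−1) = const ⇒ T₂ = 312×(7.09)^0.667 = 1150 K; PV^γ = const ⇒ P₂ = 12400 kPa.
ΔU = nCvΔT = 3.93×12.5×(1150−312) = 41200 J.
Q = 0 for an adiabatic process, so W = −ΔU = -41200 J.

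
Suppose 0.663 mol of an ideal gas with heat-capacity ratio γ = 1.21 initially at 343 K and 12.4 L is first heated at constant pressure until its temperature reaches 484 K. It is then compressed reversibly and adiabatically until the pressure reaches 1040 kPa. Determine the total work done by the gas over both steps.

P₁ = nRT₁/V₁ = 0.663×8.314×343/12.4 = 152 kPa.
Step 1 — Isobaric: P stays 152 kPa; V/T = const ⇒ T₂ = 484 K, V₂ = 17.5 L.
W = PΔV = 152×(17.5−12.4) kPa·L = 777 J.
ΔU = nCvΔT = 0.663×39.6×(484−343) = 3700 J.
Q = ΔU + W = nCpΔT = 4480 J.
State after step 1: P = 152 kPa, V = 17.5 L, T = 484 K.
Step 2 — Adiabatic: T₂/T₁ = (P₂/P₁)^((γ−1)/γ) ⇒ T₂ = 484×(6.82)^0.174 = 675 K; V₂ = 3.58 L.
ΔU = nCvΔT = 0.663×39.6×(675−484) = 5020 J.
Q = 0 for an adiabatic process, so W = −ΔU = -5020 J.
Net over both steps: W = -4250 J, Q = 4480 J, ΔU = 8720 J.

-4250 J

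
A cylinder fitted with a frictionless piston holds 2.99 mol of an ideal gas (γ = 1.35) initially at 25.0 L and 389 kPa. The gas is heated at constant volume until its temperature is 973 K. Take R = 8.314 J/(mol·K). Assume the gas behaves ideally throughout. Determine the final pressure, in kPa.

968 kPa

T₁ = P₁V₁/(nR) = 389×25.0/(2.99×8.314) = 391 K.
Isochoric: V stays 25.0 L; P/T = const ⇒ T₂ = 973 K, P₂ = 968 kPa.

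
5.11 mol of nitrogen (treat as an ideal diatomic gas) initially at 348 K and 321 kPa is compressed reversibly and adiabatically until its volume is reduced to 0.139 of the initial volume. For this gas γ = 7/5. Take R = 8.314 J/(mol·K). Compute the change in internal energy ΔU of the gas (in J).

44400 J

V₁ = nRT₁/P₁ = 5.11×8.314×348/321 = 46.1 L.
Adiabatic: TV^(γ−1) = const ⇒ T₂ = 348×(7.19)^0.400 = 766 K; PV^γ = const ⇒ P₂ = 5080 kPa.
For an ideal gas ΔU = nCvΔT with Cv = (5/2)R = 20.8 J/(mol·K).
ΔU = 5.11×20.8×(766−348) = 44400 J.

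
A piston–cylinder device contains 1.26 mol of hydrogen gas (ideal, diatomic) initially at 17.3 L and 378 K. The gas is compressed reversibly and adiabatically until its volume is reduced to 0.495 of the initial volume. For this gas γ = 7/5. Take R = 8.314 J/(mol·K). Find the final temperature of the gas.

501 K

P₁ = nRT₁/V₁ = 1.26×8.314×378/17.3 = 229 kPa.
Adiabatic: TV^(γ−1) = const ⇒ T₂ = 378×(2.02)^0.400 = 501 K; PV^γ = const ⇒ P₂ = 613 kPa.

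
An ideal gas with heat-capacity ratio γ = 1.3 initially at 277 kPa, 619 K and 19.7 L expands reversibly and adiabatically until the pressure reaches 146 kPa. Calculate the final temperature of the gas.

Adiabatic: T₂/T₁ = (P₂/P₁)^((γ−1)/γ) ⇒ T₂ = 619×(0.527)^0.231 = 534 K; V₂ = 32.2 L.

534 K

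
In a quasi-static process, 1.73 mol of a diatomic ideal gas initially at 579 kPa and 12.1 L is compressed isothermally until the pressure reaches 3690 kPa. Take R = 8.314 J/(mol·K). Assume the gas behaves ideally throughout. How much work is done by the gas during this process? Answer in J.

-13000 J

T₁ = P₁V₁/(nR) = 579×12.1/(1.73×8.314) = 487 K.
Isothermal: T stays 487 K; PV = const ⇒ V₂ = 1.90 L, P₂ = 3690 kPa.
W = nRT ln(V₂/V₁) = 1.73×8.314×487×ln(0.157) = -13000 J.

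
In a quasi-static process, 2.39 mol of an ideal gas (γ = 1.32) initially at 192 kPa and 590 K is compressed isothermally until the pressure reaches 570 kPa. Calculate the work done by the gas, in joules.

V₁ = nRT₁/P₁ = 2.39×8.314×590/192 = 61.1 L.
Isothermal: T stays 590 K; PV = const ⇒ V₂ = 20.6 L, P₂ = 570 kPa.
W = nRT ln(V₂/V₁) = 2.39×8.314×590×ln(0.337) = -12800 J.

-12800 J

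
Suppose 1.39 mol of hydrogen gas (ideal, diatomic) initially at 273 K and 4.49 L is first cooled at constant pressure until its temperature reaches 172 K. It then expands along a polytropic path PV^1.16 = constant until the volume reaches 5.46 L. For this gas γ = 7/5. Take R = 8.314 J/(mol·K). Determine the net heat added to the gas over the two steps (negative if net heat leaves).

-3340 J

P₁ = nRT₁/V₁ = 1.39×8.314×273/4.49 = 703 kPa.
Step 1 — Isobaric: P stays 703 kPa; V/T = const ⇒ T₂ = 172 K, V₂ = 2.83 L.
W = PΔV = 703×(2.83−4.49) kPa·L = -1170 J.
ΔU = nCvΔT = 1.39×20.8×(172−273) = -2920 J.
Q = ΔU + W = nCpΔT = -4090 J.
State after step 1: P = 703 kPa, V = 2.83 L, T = 172 K.
Step 2 — Polytropic n=1.16: T₂ = T₁(V₁/V₂)^(n−1) = 172×(0.518)^0.16 = 155 K; P₂ = P₁(V₁/V₂)^n = 328 kPa.
W = (P₁V₁−P₂V₂)/(n−1) = (703×2.83−328×5.46)/0.16 = 1240 J.
ΔU = nCvΔT = 1.39×20.8×(155−172) = -496 J.
Q = ΔU + W = 744 J.
Net over both steps: W = 73.5 J, Q = -3340 J, ΔU = -3410 J.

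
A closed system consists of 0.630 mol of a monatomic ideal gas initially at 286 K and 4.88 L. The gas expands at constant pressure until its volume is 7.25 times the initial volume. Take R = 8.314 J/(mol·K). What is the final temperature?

2070 K

P₁ = nRT₁/V₁ = 0.630×8.314×286/4.88 = 307 kPa.
Isobaric: P stays 307 kPa; V/T = const ⇒ T₂ = 2070 K, V₂ = 35.4 L.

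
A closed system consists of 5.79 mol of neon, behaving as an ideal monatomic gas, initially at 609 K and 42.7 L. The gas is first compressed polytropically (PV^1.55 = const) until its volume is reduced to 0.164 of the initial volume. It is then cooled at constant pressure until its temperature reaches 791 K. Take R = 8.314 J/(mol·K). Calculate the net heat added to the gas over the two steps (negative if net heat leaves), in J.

P₁ = nRT₁/V₁ = 5.79×8.314×609/42.7 = 687 kPa.
Step 1 — Polytropic n=1.55: T₂ = T₁(V₁/V₂)^(n−1) = 609×(6.10)^0.55 = 1650 K; P₂ = P₁(V₁/V₂)^n = 11300 kPa.
W = (P₁V₁−P₂V₂)/(n−1) = (687×42.7−11300×7.00)/0.55 = -90800 J.
ΔU = nCvΔT = 5.79×12.5×(1650−609) = 74900 J.
Q = ΔU + W = -15900 J.
State after step 1: P = 11300 kPa, V = 7.00 L, T = 1650 K.
Step 2 — Isobaric: P stays 11300 kPa; V/T = const ⇒ T₂ = 791 K, V₂ = 3.37 L.
W = PΔV = 11300×(3.37−7.00) kPa·L = -41200 J.
ΔU = nCvΔT = 5.79×12.5×(791−1650) = -61700 J.
Q = ΔU + W = nCpΔT = -103000 J.
Net over both steps: W = -132000 J, Q = -119000 J, ΔU = 13100 J.

-119000 J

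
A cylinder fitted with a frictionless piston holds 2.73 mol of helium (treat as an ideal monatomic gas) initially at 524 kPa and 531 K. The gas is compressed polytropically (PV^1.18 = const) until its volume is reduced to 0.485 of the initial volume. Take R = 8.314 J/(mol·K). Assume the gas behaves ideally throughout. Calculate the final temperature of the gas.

605 K

V₁ = nRT₁/P₁ = 2.73×8.314×531/524 = 23.0 L.
Polytropic n=1.18: T₂ = T₁(V₁/V₂)^(n−1) = 531×(2.06)^0.18 = 605 K; P₂ = P₁(V₁/V₂)^n = 1230 kPa.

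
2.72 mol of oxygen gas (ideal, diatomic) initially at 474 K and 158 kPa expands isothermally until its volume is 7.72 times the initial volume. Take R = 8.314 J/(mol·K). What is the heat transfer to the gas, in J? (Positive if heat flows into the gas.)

V₁ = nRT₁/P₁ = 2.72×8.314×474/158 = 67.8 L.
Isothermal: T stays 474 K; PV = const ⇒ V₂ = 524 L, P₂ = 20.5 kPa.
ΔU = 0 (ideal gas, T constant).
W = nRT ln(V₂/V₁) = 2.72×8.314×474×ln(7.72) = 21900 J.
Q = ΔU + W = 21900 J.

21900 J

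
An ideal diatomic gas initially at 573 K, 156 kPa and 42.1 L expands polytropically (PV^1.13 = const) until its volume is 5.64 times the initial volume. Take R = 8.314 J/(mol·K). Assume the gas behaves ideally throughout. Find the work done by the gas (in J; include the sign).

10200 J

n = P₁V₁/(RT₁) = 156×42.1/(8.314×573) = 1.38 mol.
Polytropic n=1.13: T₂ = T₁(V₁/V₂)^(n−1) = 573×(0.177)^0.13 = 458 K; P₂ = P₁(V₁/V₂)^n = 22.1 kPa.
W = (P₁V₁−P₂V₂)/(n−1) = (156×42.1−22.1×237)/0.13 = 10200 J.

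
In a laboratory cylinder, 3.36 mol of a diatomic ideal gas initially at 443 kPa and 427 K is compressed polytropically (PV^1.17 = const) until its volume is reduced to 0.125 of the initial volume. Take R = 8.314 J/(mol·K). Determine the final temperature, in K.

608 K

V₁ = nRT₁/P₁ = 3.36×8.314×427/443 = 26.9 L.
Polytropic n=1.17: T₂ = T₁(V₁/V₂)^(n−1) = 427×(8.00)^0.17 = 608 K; P₂ = P₁(V₁/V₂)^n = 5050 kPa.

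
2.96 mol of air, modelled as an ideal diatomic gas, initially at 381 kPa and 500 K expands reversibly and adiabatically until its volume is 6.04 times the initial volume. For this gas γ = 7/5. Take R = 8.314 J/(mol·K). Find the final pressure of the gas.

30.7 kPa

V₁ = nRT₁/P₁ = 2.96×8.314×500/381 = 32.3 L.
Adiabatic: TV^(γ−1) = const ⇒ T₂ = 500×(0.166)^0.400 = 244 K; PV^γ = const ⇒ P₂ = 30.7 kPa.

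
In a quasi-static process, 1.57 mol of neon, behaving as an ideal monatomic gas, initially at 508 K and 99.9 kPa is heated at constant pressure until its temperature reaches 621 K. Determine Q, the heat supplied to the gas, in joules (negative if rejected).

V₁ = nRT₁/P₁ = 1.57×8.314×508/99.9 = 66.4 L.
Isobaric: P stays 99.9 kPa; V/T = const ⇒ T₂ = 621 K, V₂ = 81.1 L.
W = PΔV = 99.9×(81.1−66.4) kPa·L = 1470 J.
ΔU = nCvΔT = 1.57×12.5×(621−508) = 2210 J.
Q = ΔU + W = nCpΔT = 3690 J.

3690 J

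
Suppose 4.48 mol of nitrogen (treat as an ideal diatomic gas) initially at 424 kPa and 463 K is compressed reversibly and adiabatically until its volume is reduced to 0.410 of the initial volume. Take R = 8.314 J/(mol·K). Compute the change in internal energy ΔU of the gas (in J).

18500 J

V₁ = nRT₁/P₁ = 4.48×8.314×463/424 = 40.7 L.
Adiabatic: TV^(γ−1) = const ⇒ T₂ = 463×(2.44)^0.400 = 661 K; PV^γ = const ⇒ P₂ = 1480 kPa.
For an ideal gas ΔU = nCvΔT with Cv = (5/2)R = 20.8 J/(mol·K).
ΔU = 4.48×20.8×(661−463) = 18500 J.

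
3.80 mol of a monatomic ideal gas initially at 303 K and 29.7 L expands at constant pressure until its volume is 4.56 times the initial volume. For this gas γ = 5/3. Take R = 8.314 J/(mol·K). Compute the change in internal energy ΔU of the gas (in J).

P₁ = nRT₁/V₁ = 3.80×8.314×303/29.7 = 322 kPa.
Isobaric: P stays 322 kPa; V/T = const ⇒ T₂ = 1380 K, V₂ = 135 L.
For an ideal gas ΔU = nCvΔT with Cv = (3/2)R = 12.5 J/(mol·K).
ΔU = 3.80×12.5×(1380−303) = 51100 J.

51100 J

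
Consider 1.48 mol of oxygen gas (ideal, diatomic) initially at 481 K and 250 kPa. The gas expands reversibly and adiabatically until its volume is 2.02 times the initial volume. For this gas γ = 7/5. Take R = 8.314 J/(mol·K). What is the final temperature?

V₁ = nRT₁/P₁ = 1.48×8.314×481/250 = 23.7 L.
Adiabatic: TV^(γ−1) = const ⇒ T₂ = 481×(0.495)^0.400 = 363 K; PV^γ = const ⇒ P₂ = 93.4 kPa.

363 K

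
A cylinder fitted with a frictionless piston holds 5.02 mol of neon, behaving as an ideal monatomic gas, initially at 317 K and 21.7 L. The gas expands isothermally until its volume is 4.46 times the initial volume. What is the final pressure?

137 kPa

P₁ = nRT₁/V₁ = 5.02×8.314×317/21.7 = 610 kPa.
Isothermal: T stays 317 K; PV = const ⇒ V₂ = 96.8 L, P₂ = 137 kPa.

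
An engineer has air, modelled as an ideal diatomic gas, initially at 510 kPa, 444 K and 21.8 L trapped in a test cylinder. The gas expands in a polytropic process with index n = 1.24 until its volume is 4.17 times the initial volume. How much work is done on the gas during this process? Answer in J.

n = P₁V₁/(RT₁) = 510×21.8/(8.314×444) = 3.01 mol.
Polytropic n=1.24: T₂ = T₁(V₁/V₂)^(n−1) = 444×(0.240)^0.24 = 315 K; P₂ = P₁(V₁/V₂)^n = 86.8 kPa.
W = (P₁V₁−P₂V₂)/(n−1) = (510×21.8−86.8×90.9)/0.24 = 13400 J.
Work done on the gas = −W_by = -13400 J.

-13400 J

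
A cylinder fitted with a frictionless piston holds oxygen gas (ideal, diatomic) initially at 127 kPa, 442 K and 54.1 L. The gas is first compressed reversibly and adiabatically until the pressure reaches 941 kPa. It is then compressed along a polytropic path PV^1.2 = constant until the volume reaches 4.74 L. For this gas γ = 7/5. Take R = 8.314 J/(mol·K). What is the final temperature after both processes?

958 K

n = P₁V₁/(RT₁) = 127×54.1/(8.314×442) = 1.87 mol.
Step 1 — Adiabatic: T₂/T₁ = (P₂/P₁)^((γ−1)/γ) ⇒ T₂ = 442×(7.41)^0.286 = 783 K; V₂ = 12.9 L.
ΔU = nCvΔT = 1.87×20.8×(783−442) = 13300 J.
Q = 0 for an adiabatic process, so W = −ΔU = -13300 J.
State after step 1: P = 941 kPa, V = 12.9 L, T = 783 K.
Step 2 — Polytropic n=1.2: T₂ = T₁(V₁/V₂)^(n−1) = 783×(2.73)^0.20 = 958 K; P₂ = P₁(V₁/V₂)^n = 3140 kPa.
W = (P₁V₁−P₂V₂)/(n−1) = (941×12.9−3140×4.74)/0.20 = -13500 J.
ΔU = nCvΔT = 1.87×20.8×(958−783) = 6770 J.
Q = ΔU + W = -6770 J.
Net over both steps: W = -26800 J, Q = -6770 J, ΔU = 20000 J.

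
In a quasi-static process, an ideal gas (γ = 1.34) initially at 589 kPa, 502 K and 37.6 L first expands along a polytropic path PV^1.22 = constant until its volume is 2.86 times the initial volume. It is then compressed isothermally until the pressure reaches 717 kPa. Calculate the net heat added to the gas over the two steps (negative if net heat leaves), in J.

-18700 J

n = P₁V₁/(RT₁) = 589×37.6/(8.314×502) = 5.31 mol.
Step 1 — Polytropic n=1.22: T₂ = T₁(V₁/V₂)^(n−1) = 502×(0.350)^0.22 = 398 K; P₂ = P₁(V₁/V₂)^n = 163 kPa.
W = (P₁V₁−P₂V₂)/(n−1) = (589×37.6−163×108)/0.22 = 20800 J.
ΔU = nCvΔT = 5.31×24.5×(398−502) = -13400 J.
Q = ΔU + W = 7330 J.
State after step 1: P = 163 kPa, V = 108 L, T = 398 K.
Step 2 — Isothermal: T stays 398 K; PV = const ⇒ V₂ = 24.5 L, P₂ = 717 kPa.
ΔU = 0 (ideal gas, T constant).
W = nRT ln(V₂/V₁) = 5.31×8.314×398×ln(0.228) = -26000 J.
Q = ΔU + W = -26000 J.
Net over both steps: W = -5210 J, Q = -18700 J, ΔU = -13400 J.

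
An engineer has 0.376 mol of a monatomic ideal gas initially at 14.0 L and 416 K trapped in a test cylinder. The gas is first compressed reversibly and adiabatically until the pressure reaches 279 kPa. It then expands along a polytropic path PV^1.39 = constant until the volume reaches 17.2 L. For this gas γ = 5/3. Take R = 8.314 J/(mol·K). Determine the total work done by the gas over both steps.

P₁ = nRT₁/V₁ = 0.376×8.314×416/14.0 = 92.9 kPa.
Step 1 — Adiabatic: T₂/T₁ = (P₂/P₁)^((γ−1)/γ) ⇒ T₂ = 416×(3.00)^0.400 = 646 K; V₂ = 7.24 L.
ΔU = nCvΔT = 0.376×12.5×(646−416) = 1080 J.
Q = 0 for an adiabatic process, so W = −ΔU = -1080 J.
State after step 1: P = 279 kPa, V = 7.24 L, T = 646 K.
Step 2 — Polytropic n=1.39: T₂ = T₁(V₁/V₂)^(n−1) = 646×(0.421)^0.39 = 461 K; P₂ = P₁(V₁/V₂)^n = 83.8 kPa.
W = (P₁V₁−P₂V₂)/(n−1) = (279×7.24−83.8×17.2)/0.39 = 1480 J.
ΔU = nCvΔT = 0.376×12.5×(461−646) = -868 J.
Q = ΔU + W = 616 J.
Net over both steps: W = 406 J, Q = 616 J, ΔU = 210 J.

406 J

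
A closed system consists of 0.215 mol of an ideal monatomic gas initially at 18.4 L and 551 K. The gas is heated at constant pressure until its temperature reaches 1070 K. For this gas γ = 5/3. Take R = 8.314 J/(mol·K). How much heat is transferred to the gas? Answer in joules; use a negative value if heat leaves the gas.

2320 J

P₁ = nRT₁/V₁ = 0.215×8.314×551/18.4 = 53.5 kPa.
Isobaric: P stays 53.5 kPa; V/T = const ⇒ T₂ = 1070 K, V₂ = 35.7 L.
W = PΔV = 53.5×(35.7−18.4) kPa·L = 928 J.
ΔU = nCvΔT = 0.215×12.5×(1070−551) = 1390 J.
Q = ΔU + W = nCpΔT = 2320 J.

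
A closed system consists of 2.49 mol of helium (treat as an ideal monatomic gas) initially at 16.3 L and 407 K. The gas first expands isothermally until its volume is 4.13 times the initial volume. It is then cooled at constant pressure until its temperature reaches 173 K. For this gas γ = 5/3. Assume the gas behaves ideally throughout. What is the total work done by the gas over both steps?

7110 J

P₁ = nRT₁/V₁ = 2.49×8.314×407/16.3 = 517 kPa.
Step 1 — Isothermal: T stays 407 K; PV = const ⇒ V₂ = 67.3 L, P₂ = 125 kPa.
ΔU = 0 (ideal gas, T constant).
W = nRT ln(V₂/V₁) = 2.49×8.314×407×ln(4.13) = 11900 J.
Q = ΔU + W = 11900 J.
State after step 1: P = 125 kPa, V = 67.3 L, T = 407 K.
Step 2 — Isobaric: P stays 125 kPa; V/T = const ⇒ T₂ = 173 K, V₂ = 28.6 L.
W = PΔV = 125×(28.6−67.3) kPa·L = -4840 J.
ΔU = nCvΔT = 2.49×12.5×(173−407) = -7270 J.
Q = ΔU + W = nCpΔT = -12100 J.
Net over both steps: W = 7110 J, Q = -161 J, ΔU = -7270 J.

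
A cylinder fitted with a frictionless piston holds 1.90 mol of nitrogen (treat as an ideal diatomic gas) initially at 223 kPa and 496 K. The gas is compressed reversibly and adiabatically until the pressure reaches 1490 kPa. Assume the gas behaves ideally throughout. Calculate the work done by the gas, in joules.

V₁ = nRT₁/P₁ = 1.90×8.314×496/223 = 35.1 L.
Adiabatic: T₂/T₁ = (P₂/P₁)^((γ−1)/γ) ⇒ T₂ = 496×(6.68)^0.286 = 853 K; V₂ = 9.05 L.
ΔU = nCvΔT = 1.90×20.8×(853−496) = 14100 J.
Q = 0 for an adiabatic process, so W = −ΔU = -14100 J.

-14100 J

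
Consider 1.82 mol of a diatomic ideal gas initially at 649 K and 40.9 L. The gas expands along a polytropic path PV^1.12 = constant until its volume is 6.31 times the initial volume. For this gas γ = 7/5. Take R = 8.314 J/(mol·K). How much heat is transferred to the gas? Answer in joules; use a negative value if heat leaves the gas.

P₁ = nRT₁/V₁ = 1.82×8.314×649/40.9 = 240 kPa.
Polytropic n=1.12: T₂ = T₁(V₁/V₂)^(n−1) = 649×(0.158)^0.12 = 520 K; P₂ = P₁(V₁/V₂)^n = 30.5 kPa.
W = (P₁V₁−P₂V₂)/(n−1) = (240×40.9−30.5×258)/0.12 = 16200 J.
ΔU = nCvΔT = 1.82×20.8×(520−649) = -4870 J.
Q = ΔU + W = 11400 J.

11400 J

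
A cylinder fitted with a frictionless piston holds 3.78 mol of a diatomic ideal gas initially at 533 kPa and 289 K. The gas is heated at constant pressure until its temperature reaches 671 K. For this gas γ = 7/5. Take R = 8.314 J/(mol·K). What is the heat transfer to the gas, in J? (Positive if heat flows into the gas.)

42000 J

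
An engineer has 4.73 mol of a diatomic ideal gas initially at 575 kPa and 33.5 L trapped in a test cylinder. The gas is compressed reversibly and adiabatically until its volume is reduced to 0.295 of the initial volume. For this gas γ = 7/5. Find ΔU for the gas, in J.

30300 J

T₁ = P₁V₁/(nR) = 575×33.5/(4.73×8.314) = 490 K.
Adiabatic: TV^(γ−1) = const ⇒ T₂ = 490×(3.39)^0.400 = 798 K; PV^γ = const ⇒ P₂ = 3180 kPa.
For an ideal gas ΔU = nCvΔT with Cv = (5/2)R = 20.8 J/(mol·K).
ΔU = 4.73×20.8×(798−490) = 30300 J.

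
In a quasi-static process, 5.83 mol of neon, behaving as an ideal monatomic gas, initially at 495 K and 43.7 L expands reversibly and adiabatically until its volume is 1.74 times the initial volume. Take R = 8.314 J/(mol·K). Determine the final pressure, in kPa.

P₁ = nRT₁/V₁ = 5.83×8.314×495/43.7 = 549 kPa.
Adiabatic: TV^(γ−1) = const ⇒ T₂ = 495×(0.575)^0.667 = 342 K; PV^γ = const ⇒ P₂ = 218 kPa.

218 kPa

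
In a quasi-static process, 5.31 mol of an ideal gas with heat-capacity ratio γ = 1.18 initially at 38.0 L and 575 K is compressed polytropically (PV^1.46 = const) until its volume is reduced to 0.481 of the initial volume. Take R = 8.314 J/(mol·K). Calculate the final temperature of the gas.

P₁ = nRT₁/V₁ = 5.31×8.314×575/38.0 = 668 kPa.
Polytropic n=1.46: T₂ = T₁(V₁/V₂)^(n−1) = 575×(2.08)^0.46 = 805 K; P₂ = P₁(V₁/V₂)^n = 1940 kPa.

805 K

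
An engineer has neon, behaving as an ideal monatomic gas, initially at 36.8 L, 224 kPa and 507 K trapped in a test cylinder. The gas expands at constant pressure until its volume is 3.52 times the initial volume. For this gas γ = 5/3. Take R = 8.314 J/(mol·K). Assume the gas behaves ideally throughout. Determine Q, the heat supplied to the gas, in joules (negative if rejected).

n = P₁V₁/(RT₁) = 224×36.8/(8.314×507) = 1.96 mol.
Isobaric: P stays 224 kPa; V/T = const ⇒ T₂ = 1780 K, V₂ = 130 L.
W = PΔV = 224×(130−36.8) kPa·L = 20800 J.
ΔU = nCvΔT = 1.96×12.5×(1780−507) = 31200 J.
Q = ΔU + W = nCpΔT = 51900 J.

51900 J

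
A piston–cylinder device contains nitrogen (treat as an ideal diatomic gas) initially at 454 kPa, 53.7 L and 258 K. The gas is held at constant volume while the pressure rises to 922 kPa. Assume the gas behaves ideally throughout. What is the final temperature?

524 K

Isochoric: V stays 53.7 L; P/T = const ⇒ T₂ = 524 K, P₂ = 922 kPa.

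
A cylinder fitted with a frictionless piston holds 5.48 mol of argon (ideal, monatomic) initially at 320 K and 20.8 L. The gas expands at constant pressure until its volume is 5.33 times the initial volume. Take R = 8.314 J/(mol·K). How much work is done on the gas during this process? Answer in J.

P₁ = nRT₁/V₁ = 5.48×8.314×320/20.8 = 701 kPa.
Isobaric: P stays 701 kPa; V/T = const ⇒ T₂ = 1710 K, V₂ = 111 L.
W = PΔV = 701×(111−20.8) kPa·L = 63100 J.
Work done on the gas = −W_by = -63100 J.

-63100 J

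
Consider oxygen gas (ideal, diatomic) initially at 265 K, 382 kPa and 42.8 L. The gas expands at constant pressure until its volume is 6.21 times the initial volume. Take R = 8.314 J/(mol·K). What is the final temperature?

1650 K

Isobaric: P stays 382 kPa; V/T = const ⇒ T₂ = 1650 K, V₂ = 266 L.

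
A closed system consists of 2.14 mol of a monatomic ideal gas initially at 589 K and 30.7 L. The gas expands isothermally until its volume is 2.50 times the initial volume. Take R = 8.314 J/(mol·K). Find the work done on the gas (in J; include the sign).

P₁ = nRT₁/V₁ = 2.14×8.314×589/30.7 = 341 kPa.
Isothermal: T stays 589 K; PV = const ⇒ V₂ = 76.8 L, P₂ = 137 kPa.
W = nRT ln(V₂/V₁) = 2.14×8.314×589×ln(2.50) = 9600 J.
Work done on the gas = −W_by = -9600 J.

-9600 J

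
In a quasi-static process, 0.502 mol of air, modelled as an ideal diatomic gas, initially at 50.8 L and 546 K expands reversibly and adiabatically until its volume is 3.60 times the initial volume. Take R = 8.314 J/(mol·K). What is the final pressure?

7.46 kPa

P₁ = nRT₁/V₁ = 0.502×8.314×546/50.8 = 44.9 kPa.
Adiabatic: TV^(γ−1) = const ⇒ T₂ = 546×(0.278)^0.400 = 327 K; PV^γ = const ⇒ P₂ = 7.46 kPa.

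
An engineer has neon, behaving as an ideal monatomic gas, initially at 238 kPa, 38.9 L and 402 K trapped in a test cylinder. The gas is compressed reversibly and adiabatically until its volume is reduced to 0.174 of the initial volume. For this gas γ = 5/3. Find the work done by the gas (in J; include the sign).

-30700 J

n = P₁V₁/(RT₁) = 238×38.9/(8.314×402) = 2.77 mol.
Adiabatic: TV^(γ−1) = const ⇒ T₂ = 402×(5.75)^0.667 = 1290 K; PV^γ = const ⇒ P₂ = 4390 kPa.
ΔU = nCvΔT = 2.77×12.5×(1290−402) = 30700 J.
Q = 0 for an adiabatic process, so W = −ΔU = -30700 J.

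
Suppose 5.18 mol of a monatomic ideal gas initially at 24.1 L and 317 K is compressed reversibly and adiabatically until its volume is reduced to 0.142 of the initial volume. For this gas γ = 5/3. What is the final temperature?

P₁ = nRT₁/V₁ = 5.18×8.314×317/24.1 = 566 kPa.
Adiabatic: TV^(γ−1) = const ⇒ T₂ = 317×(7.04)^0.667 = 1160 K; PV^γ = const ⇒ P₂ = 14700 kPa.

1160 K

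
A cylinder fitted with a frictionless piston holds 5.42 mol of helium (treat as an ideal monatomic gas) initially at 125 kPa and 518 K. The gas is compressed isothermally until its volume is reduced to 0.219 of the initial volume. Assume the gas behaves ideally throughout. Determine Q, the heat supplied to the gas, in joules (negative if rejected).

V₁ = nRT₁/P₁ = 5.42×8.314×518/125 = 187 L.
Isothermal: T stays 518 K; PV = const ⇒ V₂ = 40.9 L, P₂ = 571 kPa.
ΔU = 0 (ideal gas, T constant).
W = nRT ln(V₂/V₁) = 5.42×8.314×518×ln(0.219) = -35400 J.
Q = ΔU + W = -35400 J.

-35400 J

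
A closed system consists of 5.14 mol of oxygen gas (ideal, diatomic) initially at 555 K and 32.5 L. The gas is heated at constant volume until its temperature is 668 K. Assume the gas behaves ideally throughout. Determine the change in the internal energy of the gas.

12100 J

P₁ = nRT₁/V₁ = 5.14×8.314×555/32.5 = 730 kPa.
Isochoric: V stays 32.5 L; P/T = const ⇒ T₂ = 668 K, P₂ = 878 kPa.
For an ideal gas ΔU = nCvΔT with Cv = (5/2)R = 20.8 J/(mol·K).
ΔU = 5.14×20.8×(668−555) = 12100 J.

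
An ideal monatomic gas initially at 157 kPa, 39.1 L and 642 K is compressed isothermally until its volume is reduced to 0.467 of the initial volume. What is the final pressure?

336 kPa

Isothermal: T stays 642 K; PV = const ⇒ V₂ = 18.3 L, P₂ = 336 kPa.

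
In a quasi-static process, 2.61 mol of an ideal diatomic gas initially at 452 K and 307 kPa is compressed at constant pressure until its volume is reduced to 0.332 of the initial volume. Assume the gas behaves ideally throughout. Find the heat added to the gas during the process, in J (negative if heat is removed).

V₁ = nRT₁/P₁ = 2.61×8.314×452/307 = 31.9 L.
Isobaric: P stays 307 kPa; V/T = const ⇒ T₂ = 150 K, V₂ = 10.6 L.
W = PΔV = 307×(10.6−31.9) kPa·L = -6550 J.
ΔU = nCvΔT = 2.61×20.8×(150−452) = -16400 J.
Q = ΔU + W = nCpΔT = -22900 J.

-22900 J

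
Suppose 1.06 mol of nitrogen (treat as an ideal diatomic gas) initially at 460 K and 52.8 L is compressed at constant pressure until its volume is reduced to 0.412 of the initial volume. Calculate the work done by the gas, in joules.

-2380 J

P₁ = nRT₁/V₁ = 1.06×8.314×460/52.8 = 76.8 kPa.
Isobaric: P stays 76.8 kPa; V/T = const ⇒ T₂ = 190 K, V₂ = 21.8 L.
W = PΔV = 76.8×(21.8−52.8) kPa·L = -2380 J.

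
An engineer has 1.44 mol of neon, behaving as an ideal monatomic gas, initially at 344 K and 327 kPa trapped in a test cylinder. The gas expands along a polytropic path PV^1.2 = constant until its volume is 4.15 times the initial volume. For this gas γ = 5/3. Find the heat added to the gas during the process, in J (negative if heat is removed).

3570 J

V₁ = nRT₁/P₁ = 1.44×8.314×344/327 = 12.6 L.
Polytropic n=1.2: T₂ = T₁(V₁/V₂)^(n−1) = 344×(0.241)^0.20 = 259 K; P₂ = P₁(V₁/V₂)^n = 59.3 kPa.
W = (P₁V₁−P₂V₂)/(n−1) = (327×12.6−59.3×52.3)/0.20 = 5100 J.
ΔU = nCvΔT = 1.44×12.5×(259−344) = -1530 J.
Q = ΔU + W = 3570 J.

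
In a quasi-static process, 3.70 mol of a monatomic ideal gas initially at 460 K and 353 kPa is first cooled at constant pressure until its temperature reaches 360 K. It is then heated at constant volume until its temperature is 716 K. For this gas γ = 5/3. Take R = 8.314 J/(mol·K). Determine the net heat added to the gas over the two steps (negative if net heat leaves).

8740 J

V₁ = nRT₁/P₁ = 3.70×8.314×460/353 = 40.1 L.
Step 1 — Isobaric: P stays 353 kPa; V/T = const ⇒ T₂ = 360 K, V₂ = 31.4 L.
W = PΔV = 353×(31.4−40.1) kPa·L = -3080 J.
ΔU = nCvΔT = 3.70×12.5×(360−460) = -4610 J.
Q = ΔU + W = nCpΔT = -7690 J.
State after step 1: P = 353 kPa, V = 31.4 L, T = 360 K.
Step 2 — Isochoric: V stays 31.4 L; P/T = const ⇒ T₂ = 716 K, P₂ = 702 kPa.
W = 0 (no volume change).
ΔU = nCvΔT = 3.70×12.5×(716−360) = 16400 J.
Q = ΔU = 16400 J.
Net over both steps: W = -3080 J, Q = 8740 J, ΔU = 11800 J.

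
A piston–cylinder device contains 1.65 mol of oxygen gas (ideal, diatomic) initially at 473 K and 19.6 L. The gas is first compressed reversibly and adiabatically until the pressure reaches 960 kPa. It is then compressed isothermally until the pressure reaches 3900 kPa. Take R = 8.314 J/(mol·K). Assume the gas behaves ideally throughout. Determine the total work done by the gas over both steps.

-18100 J

P₁ = nRT₁/V₁ = 1.65×8.314×473/19.6 = 331 kPa.
Step 1 — Adiabatic: T₂/T₁ = (P₂/P₁)^((γ−1)/γ) ⇒ T₂ = 473×(2.90)^0.286 = 641 K; V₂ = 9.16 L.
ΔU = nCvΔT = 1.65×20.8×(641−473) = 5770 J.
Q = 0 for an adiabatic process, so W = −ΔU = -5770 J.
State after step 1: P = 960 kPa, V = 9.16 L, T = 641 K.
Step 2 — Isothermal: T stays 641 K; PV = const ⇒ V₂ = 2.26 L, P₂ = 3900 kPa.
ΔU = 0 (ideal gas, T constant).
W = nRT ln(V₂/V₁) = 1.65×8.314×641×ln(0.246) = -12300 J.
Q = ΔU + W = -12300 J.
Net over both steps: W = -18100 J, Q = -12300 J, ΔU = 5770 J.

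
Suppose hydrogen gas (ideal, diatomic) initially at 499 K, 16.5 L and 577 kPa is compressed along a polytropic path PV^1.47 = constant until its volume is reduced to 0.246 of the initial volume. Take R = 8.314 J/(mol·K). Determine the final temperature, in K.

Polytropic n=1.47: T₂ = T₁(V₁/V₂)^(n−1) = 499×(4.07)^0.47 = 965 K; P₂ = P₁(V₁/V₂)^n = 4530 kPa.

965 K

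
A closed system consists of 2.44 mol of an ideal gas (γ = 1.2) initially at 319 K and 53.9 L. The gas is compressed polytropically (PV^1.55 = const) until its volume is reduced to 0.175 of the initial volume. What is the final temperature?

P₁ = nRT₁/V₁ = 2.44×8.314×319/53.9 = 120 kPa.
Polytropic n=1.55: T₂ = T₁(V₁/V₂)^(n−1) = 319×(5.71)^0.55 = 832 K; P₂ = P₁(V₁/V₂)^n = 1790 kPa.

832 K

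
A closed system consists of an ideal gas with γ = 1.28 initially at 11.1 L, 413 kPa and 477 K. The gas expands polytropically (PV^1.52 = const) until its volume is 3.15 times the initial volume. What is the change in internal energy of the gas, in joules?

n = P₁V₁/(RT₁) = 413×11.1/(8.314×477) = 1.16 mol.
Polytropic n=1.52: T₂ = T₁(V₁/V₂)^(n−1) = 477×(0.317)^0.52 = 263 K; P₂ = P₁(V₁/V₂)^n = 72.2 kPa.
For an ideal gas ΔU = nCvΔT with Cv = R/(γ−1) = 29.7 J/(mol·K).
ΔU = 1.16×29.7×(263−477) = -7360 J.

-7360 J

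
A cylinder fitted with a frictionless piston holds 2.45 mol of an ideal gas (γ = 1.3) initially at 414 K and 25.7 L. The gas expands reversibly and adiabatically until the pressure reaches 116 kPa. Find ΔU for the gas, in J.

-6000 J

P₁ = nRT₁/V₁ = 2.45×8.314×414/25.7 = 328 kPa.
Adiabatic: T₂/T₁ = (P₂/P₁)^((γ−1)/γ) ⇒ T₂ = 414×(0.354)^0.231 = 326 K; V₂ = 57.2 L.
For an ideal gas ΔU = nCvΔT with Cv = R/(γ−1) = 27.7 J/(mol·K).
ΔU = 2.45×27.7×(326−414) = -6000 J.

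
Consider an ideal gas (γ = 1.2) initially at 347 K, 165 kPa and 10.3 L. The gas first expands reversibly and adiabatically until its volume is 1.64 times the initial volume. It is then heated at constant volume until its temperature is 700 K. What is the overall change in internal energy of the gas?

n = P₁V₁/(RT₁) = 165×10.3/(8.314×347) = 0.589 mol.
Step 1 — Adiabatic: TV^(γ−1) = const ⇒ T₂ = 347×(0.610)^0.200 = 314 K; PV^γ = const ⇒ P₂ = 91.1 kPa.
ΔU = nCvΔT = 0.589×41.6×(314−347) = -800 J.
Q = 0 for an adiabatic process, so W = −ΔU = 800 J.
State after step 1: P = 91.1 kPa, V = 16.9 L, T = 314 K.
Step 2 — Isochoric: V stays 16.9 L; P/T = const ⇒ T₂ = 700 K, P₂ = 203 kPa.
W = 0 (no volume change).
ΔU = nCvΔT = 0.589×41.6×(700−314) = 9440 J.
Q = ΔU = 9440 J.
Net over both steps: W = 800 J, Q = 9440 J, ΔU = 8640 J.

8640 J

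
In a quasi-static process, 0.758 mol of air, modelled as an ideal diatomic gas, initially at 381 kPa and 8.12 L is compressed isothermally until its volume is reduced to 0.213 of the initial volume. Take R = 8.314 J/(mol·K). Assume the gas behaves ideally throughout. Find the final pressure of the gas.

T₁ = P₁V₁/(nR) = 381×8.12/(0.758×8.314) = 491 K.
Isothermal: T stays 491 K; PV = const ⇒ V₂ = 1.73 L, P₂ = 1790 kPa.

1790 kPa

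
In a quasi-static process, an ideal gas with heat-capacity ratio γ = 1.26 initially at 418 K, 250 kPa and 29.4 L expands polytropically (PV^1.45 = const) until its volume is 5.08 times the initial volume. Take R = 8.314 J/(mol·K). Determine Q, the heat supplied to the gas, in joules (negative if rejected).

-6190 J

n = P₁V₁/(RT₁) = 250×29.4/(8.314×418) = 2.11 mol.
Polytropic n=1.45: T₂ = T₁(V₁/V₂)^(n−1) = 418×(0.197)^0.45 = 201 K; P₂ = P₁(V₁/V₂)^n = 23.7 kPa.
W = (P₁V₁−P₂V₂)/(n−1) = (250×29.4−23.7×149)/0.45 = 8470 J.
ΔU = nCvΔT = 2.11×32.0×(201−418) = -14700 J.
Q = ΔU + W = -6190 J.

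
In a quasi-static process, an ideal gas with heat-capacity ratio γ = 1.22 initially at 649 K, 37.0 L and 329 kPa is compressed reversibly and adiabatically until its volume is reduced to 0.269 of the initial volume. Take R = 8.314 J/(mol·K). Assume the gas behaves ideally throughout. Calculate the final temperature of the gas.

Adiabatic: TV^(γ−1) = const ⇒ T₂ = 649×(3.72)^0.220 = 866 K; PV^γ = const ⇒ P₂ = 1630 kPa.

866 K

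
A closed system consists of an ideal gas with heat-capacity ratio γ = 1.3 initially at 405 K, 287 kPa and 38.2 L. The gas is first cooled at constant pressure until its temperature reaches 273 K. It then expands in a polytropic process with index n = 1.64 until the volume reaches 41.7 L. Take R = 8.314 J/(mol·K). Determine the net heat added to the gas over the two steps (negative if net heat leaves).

-19000 J

n = P₁V₁/(RT₁) = 287×38.2/(8.314×405) = 3.26 mol.
Step 1 — Isobaric: P stays 287 kPa; V/T = const ⇒ T₂ = 273 K, V₂ = 25.7 L.
W = PΔV = 287×(25.7−38.2) kPa·L = -3570 J.
ΔU = nCvΔT = 3.26×27.7×(273−405) = -11900 J.
Q = ΔU + W = nCpΔT = -15500 J.
State after step 1: P = 287 kPa, V = 25.7 L, T = 273 K.
Step 2 — Polytropic n=1.64: T₂ = T₁(V₁/V₂)^(n−1) = 273×(0.617)^0.64 = 201 K; P₂ = P₁(V₁/V₂)^n = 130 kPa.
W = (P₁V₁−P₂V₂)/(n−1) = (287×25.7−130×41.7)/0.64 = 3070 J.
ΔU = nCvΔT = 3.26×27.7×(201−273) = -6540 J.
Q = ΔU + W = -3470 J.
Net over both steps: W = -508 J, Q = -19000 J, ΔU = -18500 J.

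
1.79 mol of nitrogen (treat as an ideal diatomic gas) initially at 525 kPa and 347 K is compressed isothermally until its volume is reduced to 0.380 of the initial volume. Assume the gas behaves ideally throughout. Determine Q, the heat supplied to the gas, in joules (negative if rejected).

V₁ = nRT₁/P₁ = 1.79×8.314×347/525 = 9.84 L.
Isothermal: T stays 347 K; PV = const ⇒ V₂ = 3.74 L, P₂ = 1380 kPa.
ΔU = 0 (ideal gas, T constant).
W = nRT ln(V₂/V₁) = 1.79×8.314×347×ln(0.380) = -5000 J.
Q = ΔU + W = -5000 J.

-5000 J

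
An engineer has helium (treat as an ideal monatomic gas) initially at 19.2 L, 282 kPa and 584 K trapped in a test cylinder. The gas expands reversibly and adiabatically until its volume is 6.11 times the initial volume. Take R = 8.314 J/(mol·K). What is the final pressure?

Adiabatic: TV^(γ−1) = const ⇒ T₂ = 584×(0.164)^0.667 = 175 K; PV^γ = const ⇒ P₂ = 13.8 kPa.

13.8 kPa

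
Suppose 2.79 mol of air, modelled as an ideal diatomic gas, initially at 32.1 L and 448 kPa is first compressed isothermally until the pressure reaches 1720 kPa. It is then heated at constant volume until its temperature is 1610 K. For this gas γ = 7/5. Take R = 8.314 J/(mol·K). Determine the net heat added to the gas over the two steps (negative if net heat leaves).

T₁ = P₁V₁/(nR) = 448×32.1/(2.79×8.314) = 620 K.
Step 1 — Isothermal: T stays 620 K; PV = const ⇒ V₂ = 8.36 L, P₂ = 1720 kPa.
ΔU = 0 (ideal gas, T constant).
W = nRT ln(V₂/V₁) = 2.79×8.314×620×ln(0.260) = -19300 J.
Q = ΔU + W = -19300 J.
State after step 1: P = 1720 kPa, V = 8.36 L, T = 620 K.
Step 2 — Isochoric: V stays 8.36 L; P/T = const ⇒ T₂ = 1610 K, P₂ = 4470 kPa.
W = 0 (no volume change).
ΔU = nCvΔT = 2.79×20.8×(1610−620) = 57400 J.
Q = ΔU = 57400 J.
Net over both steps: W = -19300 J, Q = 38100 J, ΔU = 57400 J.

38100 J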